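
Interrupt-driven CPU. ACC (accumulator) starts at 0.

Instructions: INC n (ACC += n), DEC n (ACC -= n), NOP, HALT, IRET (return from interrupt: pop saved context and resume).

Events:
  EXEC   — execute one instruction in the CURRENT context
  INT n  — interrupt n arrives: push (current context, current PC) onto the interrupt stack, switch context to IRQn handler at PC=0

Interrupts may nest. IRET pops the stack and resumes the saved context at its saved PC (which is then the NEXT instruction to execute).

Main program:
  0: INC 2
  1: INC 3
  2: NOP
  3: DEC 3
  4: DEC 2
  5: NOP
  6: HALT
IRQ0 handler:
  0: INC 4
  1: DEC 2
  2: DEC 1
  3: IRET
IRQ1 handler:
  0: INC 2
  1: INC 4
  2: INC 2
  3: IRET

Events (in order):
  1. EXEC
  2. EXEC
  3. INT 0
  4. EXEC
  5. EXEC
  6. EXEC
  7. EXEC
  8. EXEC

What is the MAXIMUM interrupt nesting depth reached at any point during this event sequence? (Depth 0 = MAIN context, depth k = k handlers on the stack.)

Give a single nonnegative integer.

Answer: 1

Derivation:
Event 1 (EXEC): [MAIN] PC=0: INC 2 -> ACC=2 [depth=0]
Event 2 (EXEC): [MAIN] PC=1: INC 3 -> ACC=5 [depth=0]
Event 3 (INT 0): INT 0 arrives: push (MAIN, PC=2), enter IRQ0 at PC=0 (depth now 1) [depth=1]
Event 4 (EXEC): [IRQ0] PC=0: INC 4 -> ACC=9 [depth=1]
Event 5 (EXEC): [IRQ0] PC=1: DEC 2 -> ACC=7 [depth=1]
Event 6 (EXEC): [IRQ0] PC=2: DEC 1 -> ACC=6 [depth=1]
Event 7 (EXEC): [IRQ0] PC=3: IRET -> resume MAIN at PC=2 (depth now 0) [depth=0]
Event 8 (EXEC): [MAIN] PC=2: NOP [depth=0]
Max depth observed: 1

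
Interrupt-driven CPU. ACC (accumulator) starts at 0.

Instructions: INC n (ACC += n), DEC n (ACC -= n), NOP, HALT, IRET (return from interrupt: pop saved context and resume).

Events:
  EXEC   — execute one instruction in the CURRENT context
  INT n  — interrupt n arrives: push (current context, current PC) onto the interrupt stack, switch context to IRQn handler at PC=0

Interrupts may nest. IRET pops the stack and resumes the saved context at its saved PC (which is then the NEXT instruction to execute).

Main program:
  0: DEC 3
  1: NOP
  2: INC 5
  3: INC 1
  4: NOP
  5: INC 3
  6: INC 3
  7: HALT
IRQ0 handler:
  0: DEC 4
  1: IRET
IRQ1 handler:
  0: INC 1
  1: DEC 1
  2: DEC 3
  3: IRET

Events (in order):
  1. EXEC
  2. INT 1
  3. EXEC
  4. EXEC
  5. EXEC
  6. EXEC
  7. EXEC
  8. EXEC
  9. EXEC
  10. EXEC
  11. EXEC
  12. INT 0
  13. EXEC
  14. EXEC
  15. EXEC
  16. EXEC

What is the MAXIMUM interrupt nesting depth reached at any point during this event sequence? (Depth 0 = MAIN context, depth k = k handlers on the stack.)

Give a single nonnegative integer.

Answer: 1

Derivation:
Event 1 (EXEC): [MAIN] PC=0: DEC 3 -> ACC=-3 [depth=0]
Event 2 (INT 1): INT 1 arrives: push (MAIN, PC=1), enter IRQ1 at PC=0 (depth now 1) [depth=1]
Event 3 (EXEC): [IRQ1] PC=0: INC 1 -> ACC=-2 [depth=1]
Event 4 (EXEC): [IRQ1] PC=1: DEC 1 -> ACC=-3 [depth=1]
Event 5 (EXEC): [IRQ1] PC=2: DEC 3 -> ACC=-6 [depth=1]
Event 6 (EXEC): [IRQ1] PC=3: IRET -> resume MAIN at PC=1 (depth now 0) [depth=0]
Event 7 (EXEC): [MAIN] PC=1: NOP [depth=0]
Event 8 (EXEC): [MAIN] PC=2: INC 5 -> ACC=-1 [depth=0]
Event 9 (EXEC): [MAIN] PC=3: INC 1 -> ACC=0 [depth=0]
Event 10 (EXEC): [MAIN] PC=4: NOP [depth=0]
Event 11 (EXEC): [MAIN] PC=5: INC 3 -> ACC=3 [depth=0]
Event 12 (INT 0): INT 0 arrives: push (MAIN, PC=6), enter IRQ0 at PC=0 (depth now 1) [depth=1]
Event 13 (EXEC): [IRQ0] PC=0: DEC 4 -> ACC=-1 [depth=1]
Event 14 (EXEC): [IRQ0] PC=1: IRET -> resume MAIN at PC=6 (depth now 0) [depth=0]
Event 15 (EXEC): [MAIN] PC=6: INC 3 -> ACC=2 [depth=0]
Event 16 (EXEC): [MAIN] PC=7: HALT [depth=0]
Max depth observed: 1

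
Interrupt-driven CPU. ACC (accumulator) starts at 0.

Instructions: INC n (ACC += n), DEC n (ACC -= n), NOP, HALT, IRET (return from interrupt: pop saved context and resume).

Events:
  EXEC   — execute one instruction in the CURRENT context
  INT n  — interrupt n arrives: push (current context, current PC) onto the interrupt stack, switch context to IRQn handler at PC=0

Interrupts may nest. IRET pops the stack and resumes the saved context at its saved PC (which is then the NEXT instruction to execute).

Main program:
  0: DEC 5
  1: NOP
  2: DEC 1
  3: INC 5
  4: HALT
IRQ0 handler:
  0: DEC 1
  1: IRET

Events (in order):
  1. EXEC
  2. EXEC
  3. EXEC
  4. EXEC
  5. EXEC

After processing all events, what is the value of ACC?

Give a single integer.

Answer: -1

Derivation:
Event 1 (EXEC): [MAIN] PC=0: DEC 5 -> ACC=-5
Event 2 (EXEC): [MAIN] PC=1: NOP
Event 3 (EXEC): [MAIN] PC=2: DEC 1 -> ACC=-6
Event 4 (EXEC): [MAIN] PC=3: INC 5 -> ACC=-1
Event 5 (EXEC): [MAIN] PC=4: HALT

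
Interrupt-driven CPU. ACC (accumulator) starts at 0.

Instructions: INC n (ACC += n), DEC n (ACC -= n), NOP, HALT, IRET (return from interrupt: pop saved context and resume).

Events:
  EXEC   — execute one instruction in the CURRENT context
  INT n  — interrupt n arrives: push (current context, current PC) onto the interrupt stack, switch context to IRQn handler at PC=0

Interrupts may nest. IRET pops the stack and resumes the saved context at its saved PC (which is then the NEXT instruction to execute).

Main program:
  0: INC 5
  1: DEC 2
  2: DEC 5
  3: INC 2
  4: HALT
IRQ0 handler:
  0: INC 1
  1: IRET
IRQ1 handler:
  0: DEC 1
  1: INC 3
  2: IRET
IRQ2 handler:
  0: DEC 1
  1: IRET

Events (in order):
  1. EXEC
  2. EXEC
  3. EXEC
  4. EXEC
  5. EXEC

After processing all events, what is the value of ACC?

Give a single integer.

Event 1 (EXEC): [MAIN] PC=0: INC 5 -> ACC=5
Event 2 (EXEC): [MAIN] PC=1: DEC 2 -> ACC=3
Event 3 (EXEC): [MAIN] PC=2: DEC 5 -> ACC=-2
Event 4 (EXEC): [MAIN] PC=3: INC 2 -> ACC=0
Event 5 (EXEC): [MAIN] PC=4: HALT

Answer: 0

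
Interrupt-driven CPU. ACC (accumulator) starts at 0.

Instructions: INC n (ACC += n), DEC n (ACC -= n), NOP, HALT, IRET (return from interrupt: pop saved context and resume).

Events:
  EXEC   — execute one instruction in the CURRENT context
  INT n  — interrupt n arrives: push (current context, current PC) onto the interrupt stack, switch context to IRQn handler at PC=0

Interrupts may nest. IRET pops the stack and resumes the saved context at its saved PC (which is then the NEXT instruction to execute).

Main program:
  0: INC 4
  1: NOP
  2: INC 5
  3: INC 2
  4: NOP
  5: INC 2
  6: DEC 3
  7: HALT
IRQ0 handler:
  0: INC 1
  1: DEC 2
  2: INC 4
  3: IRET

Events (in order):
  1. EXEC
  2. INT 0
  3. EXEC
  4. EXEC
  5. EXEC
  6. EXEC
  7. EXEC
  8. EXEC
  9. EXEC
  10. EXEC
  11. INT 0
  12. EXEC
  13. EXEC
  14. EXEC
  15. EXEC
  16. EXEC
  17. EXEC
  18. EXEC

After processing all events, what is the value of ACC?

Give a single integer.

Event 1 (EXEC): [MAIN] PC=0: INC 4 -> ACC=4
Event 2 (INT 0): INT 0 arrives: push (MAIN, PC=1), enter IRQ0 at PC=0 (depth now 1)
Event 3 (EXEC): [IRQ0] PC=0: INC 1 -> ACC=5
Event 4 (EXEC): [IRQ0] PC=1: DEC 2 -> ACC=3
Event 5 (EXEC): [IRQ0] PC=2: INC 4 -> ACC=7
Event 6 (EXEC): [IRQ0] PC=3: IRET -> resume MAIN at PC=1 (depth now 0)
Event 7 (EXEC): [MAIN] PC=1: NOP
Event 8 (EXEC): [MAIN] PC=2: INC 5 -> ACC=12
Event 9 (EXEC): [MAIN] PC=3: INC 2 -> ACC=14
Event 10 (EXEC): [MAIN] PC=4: NOP
Event 11 (INT 0): INT 0 arrives: push (MAIN, PC=5), enter IRQ0 at PC=0 (depth now 1)
Event 12 (EXEC): [IRQ0] PC=0: INC 1 -> ACC=15
Event 13 (EXEC): [IRQ0] PC=1: DEC 2 -> ACC=13
Event 14 (EXEC): [IRQ0] PC=2: INC 4 -> ACC=17
Event 15 (EXEC): [IRQ0] PC=3: IRET -> resume MAIN at PC=5 (depth now 0)
Event 16 (EXEC): [MAIN] PC=5: INC 2 -> ACC=19
Event 17 (EXEC): [MAIN] PC=6: DEC 3 -> ACC=16
Event 18 (EXEC): [MAIN] PC=7: HALT

Answer: 16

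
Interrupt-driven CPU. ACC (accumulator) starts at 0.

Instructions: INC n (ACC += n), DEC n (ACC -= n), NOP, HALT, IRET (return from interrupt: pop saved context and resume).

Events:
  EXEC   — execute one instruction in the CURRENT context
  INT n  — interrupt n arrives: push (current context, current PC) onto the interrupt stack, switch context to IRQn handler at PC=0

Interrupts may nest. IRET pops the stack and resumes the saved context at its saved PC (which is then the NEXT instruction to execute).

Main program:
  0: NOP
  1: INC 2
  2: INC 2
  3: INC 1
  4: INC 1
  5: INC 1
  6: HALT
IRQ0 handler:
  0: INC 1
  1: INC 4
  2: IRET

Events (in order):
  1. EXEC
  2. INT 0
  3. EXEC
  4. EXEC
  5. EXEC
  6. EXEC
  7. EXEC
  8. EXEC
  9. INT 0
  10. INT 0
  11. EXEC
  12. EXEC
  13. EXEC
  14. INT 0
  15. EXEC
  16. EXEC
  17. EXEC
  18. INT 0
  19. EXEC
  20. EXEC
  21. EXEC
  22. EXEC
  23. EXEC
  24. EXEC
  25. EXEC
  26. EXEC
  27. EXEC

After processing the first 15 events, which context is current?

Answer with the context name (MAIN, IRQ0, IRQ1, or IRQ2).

Event 1 (EXEC): [MAIN] PC=0: NOP
Event 2 (INT 0): INT 0 arrives: push (MAIN, PC=1), enter IRQ0 at PC=0 (depth now 1)
Event 3 (EXEC): [IRQ0] PC=0: INC 1 -> ACC=1
Event 4 (EXEC): [IRQ0] PC=1: INC 4 -> ACC=5
Event 5 (EXEC): [IRQ0] PC=2: IRET -> resume MAIN at PC=1 (depth now 0)
Event 6 (EXEC): [MAIN] PC=1: INC 2 -> ACC=7
Event 7 (EXEC): [MAIN] PC=2: INC 2 -> ACC=9
Event 8 (EXEC): [MAIN] PC=3: INC 1 -> ACC=10
Event 9 (INT 0): INT 0 arrives: push (MAIN, PC=4), enter IRQ0 at PC=0 (depth now 1)
Event 10 (INT 0): INT 0 arrives: push (IRQ0, PC=0), enter IRQ0 at PC=0 (depth now 2)
Event 11 (EXEC): [IRQ0] PC=0: INC 1 -> ACC=11
Event 12 (EXEC): [IRQ0] PC=1: INC 4 -> ACC=15
Event 13 (EXEC): [IRQ0] PC=2: IRET -> resume IRQ0 at PC=0 (depth now 1)
Event 14 (INT 0): INT 0 arrives: push (IRQ0, PC=0), enter IRQ0 at PC=0 (depth now 2)
Event 15 (EXEC): [IRQ0] PC=0: INC 1 -> ACC=16

Answer: IRQ0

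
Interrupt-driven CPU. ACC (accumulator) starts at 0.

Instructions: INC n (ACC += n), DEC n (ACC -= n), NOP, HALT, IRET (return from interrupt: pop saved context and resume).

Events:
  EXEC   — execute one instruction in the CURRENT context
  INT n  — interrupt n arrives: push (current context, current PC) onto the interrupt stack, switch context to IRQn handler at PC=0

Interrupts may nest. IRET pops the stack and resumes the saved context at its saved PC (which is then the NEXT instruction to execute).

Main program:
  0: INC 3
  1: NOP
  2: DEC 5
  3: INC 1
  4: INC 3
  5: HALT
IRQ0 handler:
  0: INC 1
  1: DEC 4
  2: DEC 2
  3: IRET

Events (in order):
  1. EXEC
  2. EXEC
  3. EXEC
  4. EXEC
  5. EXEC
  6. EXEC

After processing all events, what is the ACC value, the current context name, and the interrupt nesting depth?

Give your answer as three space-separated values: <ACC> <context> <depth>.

Answer: 2 MAIN 0

Derivation:
Event 1 (EXEC): [MAIN] PC=0: INC 3 -> ACC=3
Event 2 (EXEC): [MAIN] PC=1: NOP
Event 3 (EXEC): [MAIN] PC=2: DEC 5 -> ACC=-2
Event 4 (EXEC): [MAIN] PC=3: INC 1 -> ACC=-1
Event 5 (EXEC): [MAIN] PC=4: INC 3 -> ACC=2
Event 6 (EXEC): [MAIN] PC=5: HALT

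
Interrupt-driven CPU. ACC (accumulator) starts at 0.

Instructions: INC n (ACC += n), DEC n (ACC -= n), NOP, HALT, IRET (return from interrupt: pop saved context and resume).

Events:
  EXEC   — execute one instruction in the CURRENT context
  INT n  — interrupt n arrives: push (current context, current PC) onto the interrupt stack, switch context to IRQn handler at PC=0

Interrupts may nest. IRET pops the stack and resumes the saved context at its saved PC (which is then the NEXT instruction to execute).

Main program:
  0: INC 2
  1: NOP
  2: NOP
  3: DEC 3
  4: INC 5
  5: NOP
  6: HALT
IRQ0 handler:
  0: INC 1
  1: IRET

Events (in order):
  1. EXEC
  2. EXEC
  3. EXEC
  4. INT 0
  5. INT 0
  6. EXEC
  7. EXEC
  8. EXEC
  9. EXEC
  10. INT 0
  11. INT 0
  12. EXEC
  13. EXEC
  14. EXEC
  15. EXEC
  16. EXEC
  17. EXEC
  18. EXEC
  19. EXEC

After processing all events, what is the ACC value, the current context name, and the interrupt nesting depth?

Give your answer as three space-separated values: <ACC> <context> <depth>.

Event 1 (EXEC): [MAIN] PC=0: INC 2 -> ACC=2
Event 2 (EXEC): [MAIN] PC=1: NOP
Event 3 (EXEC): [MAIN] PC=2: NOP
Event 4 (INT 0): INT 0 arrives: push (MAIN, PC=3), enter IRQ0 at PC=0 (depth now 1)
Event 5 (INT 0): INT 0 arrives: push (IRQ0, PC=0), enter IRQ0 at PC=0 (depth now 2)
Event 6 (EXEC): [IRQ0] PC=0: INC 1 -> ACC=3
Event 7 (EXEC): [IRQ0] PC=1: IRET -> resume IRQ0 at PC=0 (depth now 1)
Event 8 (EXEC): [IRQ0] PC=0: INC 1 -> ACC=4
Event 9 (EXEC): [IRQ0] PC=1: IRET -> resume MAIN at PC=3 (depth now 0)
Event 10 (INT 0): INT 0 arrives: push (MAIN, PC=3), enter IRQ0 at PC=0 (depth now 1)
Event 11 (INT 0): INT 0 arrives: push (IRQ0, PC=0), enter IRQ0 at PC=0 (depth now 2)
Event 12 (EXEC): [IRQ0] PC=0: INC 1 -> ACC=5
Event 13 (EXEC): [IRQ0] PC=1: IRET -> resume IRQ0 at PC=0 (depth now 1)
Event 14 (EXEC): [IRQ0] PC=0: INC 1 -> ACC=6
Event 15 (EXEC): [IRQ0] PC=1: IRET -> resume MAIN at PC=3 (depth now 0)
Event 16 (EXEC): [MAIN] PC=3: DEC 3 -> ACC=3
Event 17 (EXEC): [MAIN] PC=4: INC 5 -> ACC=8
Event 18 (EXEC): [MAIN] PC=5: NOP
Event 19 (EXEC): [MAIN] PC=6: HALT

Answer: 8 MAIN 0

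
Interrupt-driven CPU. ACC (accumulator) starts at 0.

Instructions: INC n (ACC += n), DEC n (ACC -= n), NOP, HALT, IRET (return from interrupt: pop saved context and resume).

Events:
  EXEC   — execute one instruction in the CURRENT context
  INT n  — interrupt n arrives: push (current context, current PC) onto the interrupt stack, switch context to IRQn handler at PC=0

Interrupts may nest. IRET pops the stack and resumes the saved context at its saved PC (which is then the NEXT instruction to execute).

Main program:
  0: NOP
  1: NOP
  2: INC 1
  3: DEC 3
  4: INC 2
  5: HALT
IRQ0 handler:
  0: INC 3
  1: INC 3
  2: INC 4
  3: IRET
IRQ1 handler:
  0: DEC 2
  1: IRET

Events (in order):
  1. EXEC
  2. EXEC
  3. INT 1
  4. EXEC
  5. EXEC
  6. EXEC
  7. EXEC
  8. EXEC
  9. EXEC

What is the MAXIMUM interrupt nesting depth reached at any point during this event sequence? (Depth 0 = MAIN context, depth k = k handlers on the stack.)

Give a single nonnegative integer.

Answer: 1

Derivation:
Event 1 (EXEC): [MAIN] PC=0: NOP [depth=0]
Event 2 (EXEC): [MAIN] PC=1: NOP [depth=0]
Event 3 (INT 1): INT 1 arrives: push (MAIN, PC=2), enter IRQ1 at PC=0 (depth now 1) [depth=1]
Event 4 (EXEC): [IRQ1] PC=0: DEC 2 -> ACC=-2 [depth=1]
Event 5 (EXEC): [IRQ1] PC=1: IRET -> resume MAIN at PC=2 (depth now 0) [depth=0]
Event 6 (EXEC): [MAIN] PC=2: INC 1 -> ACC=-1 [depth=0]
Event 7 (EXEC): [MAIN] PC=3: DEC 3 -> ACC=-4 [depth=0]
Event 8 (EXEC): [MAIN] PC=4: INC 2 -> ACC=-2 [depth=0]
Event 9 (EXEC): [MAIN] PC=5: HALT [depth=0]
Max depth observed: 1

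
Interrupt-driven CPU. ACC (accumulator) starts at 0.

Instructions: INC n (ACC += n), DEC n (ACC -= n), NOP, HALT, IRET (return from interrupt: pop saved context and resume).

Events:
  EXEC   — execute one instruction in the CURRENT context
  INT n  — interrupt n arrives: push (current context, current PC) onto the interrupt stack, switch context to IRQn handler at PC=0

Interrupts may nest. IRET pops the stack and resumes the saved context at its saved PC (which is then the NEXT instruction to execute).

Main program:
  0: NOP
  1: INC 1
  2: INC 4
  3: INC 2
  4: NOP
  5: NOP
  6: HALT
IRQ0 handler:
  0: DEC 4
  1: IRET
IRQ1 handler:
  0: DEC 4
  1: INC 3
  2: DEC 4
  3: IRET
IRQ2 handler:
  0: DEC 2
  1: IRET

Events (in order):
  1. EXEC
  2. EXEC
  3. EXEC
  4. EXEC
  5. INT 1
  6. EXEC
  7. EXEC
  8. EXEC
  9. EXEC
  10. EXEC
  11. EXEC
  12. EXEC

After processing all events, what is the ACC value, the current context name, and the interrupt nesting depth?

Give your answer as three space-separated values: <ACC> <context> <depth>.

Event 1 (EXEC): [MAIN] PC=0: NOP
Event 2 (EXEC): [MAIN] PC=1: INC 1 -> ACC=1
Event 3 (EXEC): [MAIN] PC=2: INC 4 -> ACC=5
Event 4 (EXEC): [MAIN] PC=3: INC 2 -> ACC=7
Event 5 (INT 1): INT 1 arrives: push (MAIN, PC=4), enter IRQ1 at PC=0 (depth now 1)
Event 6 (EXEC): [IRQ1] PC=0: DEC 4 -> ACC=3
Event 7 (EXEC): [IRQ1] PC=1: INC 3 -> ACC=6
Event 8 (EXEC): [IRQ1] PC=2: DEC 4 -> ACC=2
Event 9 (EXEC): [IRQ1] PC=3: IRET -> resume MAIN at PC=4 (depth now 0)
Event 10 (EXEC): [MAIN] PC=4: NOP
Event 11 (EXEC): [MAIN] PC=5: NOP
Event 12 (EXEC): [MAIN] PC=6: HALT

Answer: 2 MAIN 0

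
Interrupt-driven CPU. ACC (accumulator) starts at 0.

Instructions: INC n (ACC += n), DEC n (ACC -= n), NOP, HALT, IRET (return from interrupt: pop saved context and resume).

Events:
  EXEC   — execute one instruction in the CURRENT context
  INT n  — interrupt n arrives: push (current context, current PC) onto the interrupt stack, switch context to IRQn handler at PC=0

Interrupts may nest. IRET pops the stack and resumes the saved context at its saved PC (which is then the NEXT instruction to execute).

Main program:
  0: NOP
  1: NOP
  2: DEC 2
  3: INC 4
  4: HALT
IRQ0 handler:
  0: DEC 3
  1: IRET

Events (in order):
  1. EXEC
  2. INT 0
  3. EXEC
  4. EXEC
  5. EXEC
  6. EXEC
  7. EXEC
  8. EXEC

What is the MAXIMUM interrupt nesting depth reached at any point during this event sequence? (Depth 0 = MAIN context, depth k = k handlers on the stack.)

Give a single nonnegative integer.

Answer: 1

Derivation:
Event 1 (EXEC): [MAIN] PC=0: NOP [depth=0]
Event 2 (INT 0): INT 0 arrives: push (MAIN, PC=1), enter IRQ0 at PC=0 (depth now 1) [depth=1]
Event 3 (EXEC): [IRQ0] PC=0: DEC 3 -> ACC=-3 [depth=1]
Event 4 (EXEC): [IRQ0] PC=1: IRET -> resume MAIN at PC=1 (depth now 0) [depth=0]
Event 5 (EXEC): [MAIN] PC=1: NOP [depth=0]
Event 6 (EXEC): [MAIN] PC=2: DEC 2 -> ACC=-5 [depth=0]
Event 7 (EXEC): [MAIN] PC=3: INC 4 -> ACC=-1 [depth=0]
Event 8 (EXEC): [MAIN] PC=4: HALT [depth=0]
Max depth observed: 1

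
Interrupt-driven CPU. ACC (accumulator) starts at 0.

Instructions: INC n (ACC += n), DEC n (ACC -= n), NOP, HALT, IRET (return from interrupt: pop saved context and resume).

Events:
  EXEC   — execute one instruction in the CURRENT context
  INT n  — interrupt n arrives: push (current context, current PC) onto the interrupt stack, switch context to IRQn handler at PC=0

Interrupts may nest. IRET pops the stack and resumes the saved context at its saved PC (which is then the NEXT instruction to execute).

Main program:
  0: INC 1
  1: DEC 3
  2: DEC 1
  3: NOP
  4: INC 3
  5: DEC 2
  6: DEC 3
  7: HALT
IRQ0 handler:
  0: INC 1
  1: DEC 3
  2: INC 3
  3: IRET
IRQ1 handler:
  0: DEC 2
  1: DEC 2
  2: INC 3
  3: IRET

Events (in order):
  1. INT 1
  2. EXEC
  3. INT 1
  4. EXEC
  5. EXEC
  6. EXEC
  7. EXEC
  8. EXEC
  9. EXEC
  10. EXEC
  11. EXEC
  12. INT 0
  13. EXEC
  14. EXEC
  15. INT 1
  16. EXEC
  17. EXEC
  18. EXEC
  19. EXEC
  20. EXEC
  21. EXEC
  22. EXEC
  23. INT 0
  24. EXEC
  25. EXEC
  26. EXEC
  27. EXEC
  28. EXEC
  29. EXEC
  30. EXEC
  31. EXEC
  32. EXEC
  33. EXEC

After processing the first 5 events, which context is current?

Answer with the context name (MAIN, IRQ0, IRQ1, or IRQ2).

Answer: IRQ1

Derivation:
Event 1 (INT 1): INT 1 arrives: push (MAIN, PC=0), enter IRQ1 at PC=0 (depth now 1)
Event 2 (EXEC): [IRQ1] PC=0: DEC 2 -> ACC=-2
Event 3 (INT 1): INT 1 arrives: push (IRQ1, PC=1), enter IRQ1 at PC=0 (depth now 2)
Event 4 (EXEC): [IRQ1] PC=0: DEC 2 -> ACC=-4
Event 5 (EXEC): [IRQ1] PC=1: DEC 2 -> ACC=-6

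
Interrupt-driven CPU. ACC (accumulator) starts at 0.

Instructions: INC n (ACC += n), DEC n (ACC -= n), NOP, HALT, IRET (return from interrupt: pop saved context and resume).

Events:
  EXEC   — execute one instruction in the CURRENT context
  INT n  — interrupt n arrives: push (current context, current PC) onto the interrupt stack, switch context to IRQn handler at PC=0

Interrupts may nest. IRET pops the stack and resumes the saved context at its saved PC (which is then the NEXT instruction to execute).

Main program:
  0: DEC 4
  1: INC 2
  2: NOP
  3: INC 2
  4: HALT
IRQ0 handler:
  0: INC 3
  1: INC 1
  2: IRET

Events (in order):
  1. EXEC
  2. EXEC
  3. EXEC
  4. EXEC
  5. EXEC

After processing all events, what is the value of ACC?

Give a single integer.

Answer: 0

Derivation:
Event 1 (EXEC): [MAIN] PC=0: DEC 4 -> ACC=-4
Event 2 (EXEC): [MAIN] PC=1: INC 2 -> ACC=-2
Event 3 (EXEC): [MAIN] PC=2: NOP
Event 4 (EXEC): [MAIN] PC=3: INC 2 -> ACC=0
Event 5 (EXEC): [MAIN] PC=4: HALT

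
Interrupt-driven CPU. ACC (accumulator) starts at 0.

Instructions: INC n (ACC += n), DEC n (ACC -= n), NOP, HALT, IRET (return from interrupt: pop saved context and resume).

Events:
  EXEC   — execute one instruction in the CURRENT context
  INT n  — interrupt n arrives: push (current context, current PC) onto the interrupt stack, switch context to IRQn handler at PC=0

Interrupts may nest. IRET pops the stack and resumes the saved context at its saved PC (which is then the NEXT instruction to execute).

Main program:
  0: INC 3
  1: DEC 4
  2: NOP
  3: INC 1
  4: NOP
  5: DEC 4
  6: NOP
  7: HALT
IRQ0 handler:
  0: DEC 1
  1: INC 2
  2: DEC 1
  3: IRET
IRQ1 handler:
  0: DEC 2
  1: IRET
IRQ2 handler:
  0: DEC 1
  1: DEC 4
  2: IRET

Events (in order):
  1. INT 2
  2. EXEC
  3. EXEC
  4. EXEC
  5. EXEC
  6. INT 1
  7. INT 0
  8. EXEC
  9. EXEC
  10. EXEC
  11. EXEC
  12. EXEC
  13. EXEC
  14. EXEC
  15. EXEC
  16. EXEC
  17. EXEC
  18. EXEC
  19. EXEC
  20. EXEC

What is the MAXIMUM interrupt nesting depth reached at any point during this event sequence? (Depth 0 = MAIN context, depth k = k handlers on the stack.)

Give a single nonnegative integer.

Answer: 2

Derivation:
Event 1 (INT 2): INT 2 arrives: push (MAIN, PC=0), enter IRQ2 at PC=0 (depth now 1) [depth=1]
Event 2 (EXEC): [IRQ2] PC=0: DEC 1 -> ACC=-1 [depth=1]
Event 3 (EXEC): [IRQ2] PC=1: DEC 4 -> ACC=-5 [depth=1]
Event 4 (EXEC): [IRQ2] PC=2: IRET -> resume MAIN at PC=0 (depth now 0) [depth=0]
Event 5 (EXEC): [MAIN] PC=0: INC 3 -> ACC=-2 [depth=0]
Event 6 (INT 1): INT 1 arrives: push (MAIN, PC=1), enter IRQ1 at PC=0 (depth now 1) [depth=1]
Event 7 (INT 0): INT 0 arrives: push (IRQ1, PC=0), enter IRQ0 at PC=0 (depth now 2) [depth=2]
Event 8 (EXEC): [IRQ0] PC=0: DEC 1 -> ACC=-3 [depth=2]
Event 9 (EXEC): [IRQ0] PC=1: INC 2 -> ACC=-1 [depth=2]
Event 10 (EXEC): [IRQ0] PC=2: DEC 1 -> ACC=-2 [depth=2]
Event 11 (EXEC): [IRQ0] PC=3: IRET -> resume IRQ1 at PC=0 (depth now 1) [depth=1]
Event 12 (EXEC): [IRQ1] PC=0: DEC 2 -> ACC=-4 [depth=1]
Event 13 (EXEC): [IRQ1] PC=1: IRET -> resume MAIN at PC=1 (depth now 0) [depth=0]
Event 14 (EXEC): [MAIN] PC=1: DEC 4 -> ACC=-8 [depth=0]
Event 15 (EXEC): [MAIN] PC=2: NOP [depth=0]
Event 16 (EXEC): [MAIN] PC=3: INC 1 -> ACC=-7 [depth=0]
Event 17 (EXEC): [MAIN] PC=4: NOP [depth=0]
Event 18 (EXEC): [MAIN] PC=5: DEC 4 -> ACC=-11 [depth=0]
Event 19 (EXEC): [MAIN] PC=6: NOP [depth=0]
Event 20 (EXEC): [MAIN] PC=7: HALT [depth=0]
Max depth observed: 2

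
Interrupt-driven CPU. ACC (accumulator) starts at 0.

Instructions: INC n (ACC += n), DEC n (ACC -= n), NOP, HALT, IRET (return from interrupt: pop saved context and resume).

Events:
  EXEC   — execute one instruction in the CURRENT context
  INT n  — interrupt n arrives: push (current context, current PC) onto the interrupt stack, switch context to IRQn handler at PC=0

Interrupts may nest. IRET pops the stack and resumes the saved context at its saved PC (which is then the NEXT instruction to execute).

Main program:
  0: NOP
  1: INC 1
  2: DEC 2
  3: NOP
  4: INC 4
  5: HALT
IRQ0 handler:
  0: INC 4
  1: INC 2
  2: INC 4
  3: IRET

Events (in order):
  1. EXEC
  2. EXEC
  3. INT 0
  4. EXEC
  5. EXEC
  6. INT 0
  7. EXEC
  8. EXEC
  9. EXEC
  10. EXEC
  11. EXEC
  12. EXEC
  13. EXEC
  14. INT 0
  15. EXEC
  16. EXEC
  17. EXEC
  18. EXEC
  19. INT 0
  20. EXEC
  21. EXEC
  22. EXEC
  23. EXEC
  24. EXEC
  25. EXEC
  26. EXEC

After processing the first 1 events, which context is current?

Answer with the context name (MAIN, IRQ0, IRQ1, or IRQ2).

Answer: MAIN

Derivation:
Event 1 (EXEC): [MAIN] PC=0: NOP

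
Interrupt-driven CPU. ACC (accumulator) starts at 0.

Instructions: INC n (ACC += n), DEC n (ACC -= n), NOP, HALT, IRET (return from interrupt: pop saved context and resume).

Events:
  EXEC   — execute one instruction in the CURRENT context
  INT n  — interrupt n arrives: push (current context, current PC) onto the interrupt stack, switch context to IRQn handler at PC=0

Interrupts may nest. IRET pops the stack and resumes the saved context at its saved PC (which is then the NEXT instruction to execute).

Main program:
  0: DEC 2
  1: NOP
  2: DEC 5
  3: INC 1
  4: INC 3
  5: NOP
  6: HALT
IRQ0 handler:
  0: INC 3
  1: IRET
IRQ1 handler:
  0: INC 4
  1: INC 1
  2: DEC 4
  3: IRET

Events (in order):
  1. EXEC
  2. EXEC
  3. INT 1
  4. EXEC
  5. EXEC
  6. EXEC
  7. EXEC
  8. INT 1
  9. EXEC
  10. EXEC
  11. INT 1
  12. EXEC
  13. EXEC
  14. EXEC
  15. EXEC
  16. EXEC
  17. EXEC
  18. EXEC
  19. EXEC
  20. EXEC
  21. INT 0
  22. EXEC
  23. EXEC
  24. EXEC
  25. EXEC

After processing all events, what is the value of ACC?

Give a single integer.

Answer: 3

Derivation:
Event 1 (EXEC): [MAIN] PC=0: DEC 2 -> ACC=-2
Event 2 (EXEC): [MAIN] PC=1: NOP
Event 3 (INT 1): INT 1 arrives: push (MAIN, PC=2), enter IRQ1 at PC=0 (depth now 1)
Event 4 (EXEC): [IRQ1] PC=0: INC 4 -> ACC=2
Event 5 (EXEC): [IRQ1] PC=1: INC 1 -> ACC=3
Event 6 (EXEC): [IRQ1] PC=2: DEC 4 -> ACC=-1
Event 7 (EXEC): [IRQ1] PC=3: IRET -> resume MAIN at PC=2 (depth now 0)
Event 8 (INT 1): INT 1 arrives: push (MAIN, PC=2), enter IRQ1 at PC=0 (depth now 1)
Event 9 (EXEC): [IRQ1] PC=0: INC 4 -> ACC=3
Event 10 (EXEC): [IRQ1] PC=1: INC 1 -> ACC=4
Event 11 (INT 1): INT 1 arrives: push (IRQ1, PC=2), enter IRQ1 at PC=0 (depth now 2)
Event 12 (EXEC): [IRQ1] PC=0: INC 4 -> ACC=8
Event 13 (EXEC): [IRQ1] PC=1: INC 1 -> ACC=9
Event 14 (EXEC): [IRQ1] PC=2: DEC 4 -> ACC=5
Event 15 (EXEC): [IRQ1] PC=3: IRET -> resume IRQ1 at PC=2 (depth now 1)
Event 16 (EXEC): [IRQ1] PC=2: DEC 4 -> ACC=1
Event 17 (EXEC): [IRQ1] PC=3: IRET -> resume MAIN at PC=2 (depth now 0)
Event 18 (EXEC): [MAIN] PC=2: DEC 5 -> ACC=-4
Event 19 (EXEC): [MAIN] PC=3: INC 1 -> ACC=-3
Event 20 (EXEC): [MAIN] PC=4: INC 3 -> ACC=0
Event 21 (INT 0): INT 0 arrives: push (MAIN, PC=5), enter IRQ0 at PC=0 (depth now 1)
Event 22 (EXEC): [IRQ0] PC=0: INC 3 -> ACC=3
Event 23 (EXEC): [IRQ0] PC=1: IRET -> resume MAIN at PC=5 (depth now 0)
Event 24 (EXEC): [MAIN] PC=5: NOP
Event 25 (EXEC): [MAIN] PC=6: HALT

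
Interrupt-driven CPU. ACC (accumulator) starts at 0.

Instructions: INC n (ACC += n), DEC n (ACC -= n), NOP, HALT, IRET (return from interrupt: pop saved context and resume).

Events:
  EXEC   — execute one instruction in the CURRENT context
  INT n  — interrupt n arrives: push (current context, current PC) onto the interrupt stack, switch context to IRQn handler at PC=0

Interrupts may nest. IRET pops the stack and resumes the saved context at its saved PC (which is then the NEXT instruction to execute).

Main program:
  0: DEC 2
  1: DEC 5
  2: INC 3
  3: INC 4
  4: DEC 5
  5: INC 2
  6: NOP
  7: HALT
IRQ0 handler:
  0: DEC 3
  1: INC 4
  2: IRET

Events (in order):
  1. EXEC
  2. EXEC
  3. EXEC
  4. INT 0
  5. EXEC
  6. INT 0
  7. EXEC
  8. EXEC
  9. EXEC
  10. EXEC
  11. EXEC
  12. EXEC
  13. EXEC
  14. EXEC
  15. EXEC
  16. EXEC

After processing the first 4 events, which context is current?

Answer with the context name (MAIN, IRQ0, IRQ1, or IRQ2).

Event 1 (EXEC): [MAIN] PC=0: DEC 2 -> ACC=-2
Event 2 (EXEC): [MAIN] PC=1: DEC 5 -> ACC=-7
Event 3 (EXEC): [MAIN] PC=2: INC 3 -> ACC=-4
Event 4 (INT 0): INT 0 arrives: push (MAIN, PC=3), enter IRQ0 at PC=0 (depth now 1)

Answer: IRQ0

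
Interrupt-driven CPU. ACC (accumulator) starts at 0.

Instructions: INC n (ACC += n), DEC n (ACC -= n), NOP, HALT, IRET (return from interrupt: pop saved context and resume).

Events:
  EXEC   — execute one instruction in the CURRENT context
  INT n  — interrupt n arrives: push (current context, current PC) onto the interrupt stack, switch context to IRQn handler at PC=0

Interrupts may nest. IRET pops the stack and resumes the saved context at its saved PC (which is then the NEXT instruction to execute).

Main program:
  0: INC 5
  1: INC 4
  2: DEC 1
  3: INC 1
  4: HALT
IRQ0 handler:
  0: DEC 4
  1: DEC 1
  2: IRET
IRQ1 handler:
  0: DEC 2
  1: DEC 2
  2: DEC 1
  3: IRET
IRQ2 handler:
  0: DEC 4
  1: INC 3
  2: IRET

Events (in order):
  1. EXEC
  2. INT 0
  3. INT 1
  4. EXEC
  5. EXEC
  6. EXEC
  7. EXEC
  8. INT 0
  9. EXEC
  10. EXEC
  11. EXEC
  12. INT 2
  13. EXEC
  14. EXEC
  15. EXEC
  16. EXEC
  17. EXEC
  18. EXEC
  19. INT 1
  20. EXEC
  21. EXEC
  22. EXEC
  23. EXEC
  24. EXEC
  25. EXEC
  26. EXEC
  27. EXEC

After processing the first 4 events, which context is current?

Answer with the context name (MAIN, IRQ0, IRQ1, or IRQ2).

Answer: IRQ1

Derivation:
Event 1 (EXEC): [MAIN] PC=0: INC 5 -> ACC=5
Event 2 (INT 0): INT 0 arrives: push (MAIN, PC=1), enter IRQ0 at PC=0 (depth now 1)
Event 3 (INT 1): INT 1 arrives: push (IRQ0, PC=0), enter IRQ1 at PC=0 (depth now 2)
Event 4 (EXEC): [IRQ1] PC=0: DEC 2 -> ACC=3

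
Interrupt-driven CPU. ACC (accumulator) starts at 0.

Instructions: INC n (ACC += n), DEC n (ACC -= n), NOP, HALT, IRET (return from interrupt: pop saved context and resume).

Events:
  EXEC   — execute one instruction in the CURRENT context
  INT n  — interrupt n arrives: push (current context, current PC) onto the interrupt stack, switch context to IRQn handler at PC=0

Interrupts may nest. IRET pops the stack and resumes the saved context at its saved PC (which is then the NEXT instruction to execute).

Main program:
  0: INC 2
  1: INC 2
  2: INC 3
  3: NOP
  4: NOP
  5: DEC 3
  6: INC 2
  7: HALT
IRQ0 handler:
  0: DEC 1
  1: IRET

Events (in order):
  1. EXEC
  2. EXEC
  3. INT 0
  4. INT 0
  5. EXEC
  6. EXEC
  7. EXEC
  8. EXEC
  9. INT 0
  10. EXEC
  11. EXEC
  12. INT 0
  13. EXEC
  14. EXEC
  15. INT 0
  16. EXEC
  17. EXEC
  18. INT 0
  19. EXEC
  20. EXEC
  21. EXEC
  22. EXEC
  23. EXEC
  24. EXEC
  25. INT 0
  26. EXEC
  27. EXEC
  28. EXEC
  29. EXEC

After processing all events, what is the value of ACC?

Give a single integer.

Event 1 (EXEC): [MAIN] PC=0: INC 2 -> ACC=2
Event 2 (EXEC): [MAIN] PC=1: INC 2 -> ACC=4
Event 3 (INT 0): INT 0 arrives: push (MAIN, PC=2), enter IRQ0 at PC=0 (depth now 1)
Event 4 (INT 0): INT 0 arrives: push (IRQ0, PC=0), enter IRQ0 at PC=0 (depth now 2)
Event 5 (EXEC): [IRQ0] PC=0: DEC 1 -> ACC=3
Event 6 (EXEC): [IRQ0] PC=1: IRET -> resume IRQ0 at PC=0 (depth now 1)
Event 7 (EXEC): [IRQ0] PC=0: DEC 1 -> ACC=2
Event 8 (EXEC): [IRQ0] PC=1: IRET -> resume MAIN at PC=2 (depth now 0)
Event 9 (INT 0): INT 0 arrives: push (MAIN, PC=2), enter IRQ0 at PC=0 (depth now 1)
Event 10 (EXEC): [IRQ0] PC=0: DEC 1 -> ACC=1
Event 11 (EXEC): [IRQ0] PC=1: IRET -> resume MAIN at PC=2 (depth now 0)
Event 12 (INT 0): INT 0 arrives: push (MAIN, PC=2), enter IRQ0 at PC=0 (depth now 1)
Event 13 (EXEC): [IRQ0] PC=0: DEC 1 -> ACC=0
Event 14 (EXEC): [IRQ0] PC=1: IRET -> resume MAIN at PC=2 (depth now 0)
Event 15 (INT 0): INT 0 arrives: push (MAIN, PC=2), enter IRQ0 at PC=0 (depth now 1)
Event 16 (EXEC): [IRQ0] PC=0: DEC 1 -> ACC=-1
Event 17 (EXEC): [IRQ0] PC=1: IRET -> resume MAIN at PC=2 (depth now 0)
Event 18 (INT 0): INT 0 arrives: push (MAIN, PC=2), enter IRQ0 at PC=0 (depth now 1)
Event 19 (EXEC): [IRQ0] PC=0: DEC 1 -> ACC=-2
Event 20 (EXEC): [IRQ0] PC=1: IRET -> resume MAIN at PC=2 (depth now 0)
Event 21 (EXEC): [MAIN] PC=2: INC 3 -> ACC=1
Event 22 (EXEC): [MAIN] PC=3: NOP
Event 23 (EXEC): [MAIN] PC=4: NOP
Event 24 (EXEC): [MAIN] PC=5: DEC 3 -> ACC=-2
Event 25 (INT 0): INT 0 arrives: push (MAIN, PC=6), enter IRQ0 at PC=0 (depth now 1)
Event 26 (EXEC): [IRQ0] PC=0: DEC 1 -> ACC=-3
Event 27 (EXEC): [IRQ0] PC=1: IRET -> resume MAIN at PC=6 (depth now 0)
Event 28 (EXEC): [MAIN] PC=6: INC 2 -> ACC=-1
Event 29 (EXEC): [MAIN] PC=7: HALT

Answer: -1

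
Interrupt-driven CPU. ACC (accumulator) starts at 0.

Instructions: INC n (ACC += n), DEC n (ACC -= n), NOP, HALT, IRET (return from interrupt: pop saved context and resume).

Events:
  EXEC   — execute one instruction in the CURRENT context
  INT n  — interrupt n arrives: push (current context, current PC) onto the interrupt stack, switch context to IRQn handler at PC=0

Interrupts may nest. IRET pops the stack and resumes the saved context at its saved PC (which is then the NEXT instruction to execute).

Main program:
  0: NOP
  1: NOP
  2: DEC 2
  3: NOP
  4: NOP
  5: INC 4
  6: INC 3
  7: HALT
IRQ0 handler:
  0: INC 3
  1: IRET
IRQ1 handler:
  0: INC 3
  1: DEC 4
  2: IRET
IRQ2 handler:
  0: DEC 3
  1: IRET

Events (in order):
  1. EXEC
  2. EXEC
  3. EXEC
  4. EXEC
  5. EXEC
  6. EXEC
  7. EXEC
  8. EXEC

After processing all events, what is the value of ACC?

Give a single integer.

Event 1 (EXEC): [MAIN] PC=0: NOP
Event 2 (EXEC): [MAIN] PC=1: NOP
Event 3 (EXEC): [MAIN] PC=2: DEC 2 -> ACC=-2
Event 4 (EXEC): [MAIN] PC=3: NOP
Event 5 (EXEC): [MAIN] PC=4: NOP
Event 6 (EXEC): [MAIN] PC=5: INC 4 -> ACC=2
Event 7 (EXEC): [MAIN] PC=6: INC 3 -> ACC=5
Event 8 (EXEC): [MAIN] PC=7: HALT

Answer: 5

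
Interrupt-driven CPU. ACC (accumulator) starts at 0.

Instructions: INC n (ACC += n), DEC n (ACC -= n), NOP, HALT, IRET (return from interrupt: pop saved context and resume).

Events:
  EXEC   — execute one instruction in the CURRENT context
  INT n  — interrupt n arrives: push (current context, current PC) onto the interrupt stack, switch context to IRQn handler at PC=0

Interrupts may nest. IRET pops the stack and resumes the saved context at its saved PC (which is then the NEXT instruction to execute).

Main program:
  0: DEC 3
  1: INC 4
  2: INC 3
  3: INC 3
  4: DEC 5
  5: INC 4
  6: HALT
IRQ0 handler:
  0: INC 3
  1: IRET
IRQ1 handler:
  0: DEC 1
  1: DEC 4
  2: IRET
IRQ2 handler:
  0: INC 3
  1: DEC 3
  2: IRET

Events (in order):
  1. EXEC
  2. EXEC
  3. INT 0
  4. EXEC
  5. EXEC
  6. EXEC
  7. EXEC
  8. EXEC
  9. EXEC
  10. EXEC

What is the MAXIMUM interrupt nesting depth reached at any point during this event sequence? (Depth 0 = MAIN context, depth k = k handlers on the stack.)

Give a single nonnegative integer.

Answer: 1

Derivation:
Event 1 (EXEC): [MAIN] PC=0: DEC 3 -> ACC=-3 [depth=0]
Event 2 (EXEC): [MAIN] PC=1: INC 4 -> ACC=1 [depth=0]
Event 3 (INT 0): INT 0 arrives: push (MAIN, PC=2), enter IRQ0 at PC=0 (depth now 1) [depth=1]
Event 4 (EXEC): [IRQ0] PC=0: INC 3 -> ACC=4 [depth=1]
Event 5 (EXEC): [IRQ0] PC=1: IRET -> resume MAIN at PC=2 (depth now 0) [depth=0]
Event 6 (EXEC): [MAIN] PC=2: INC 3 -> ACC=7 [depth=0]
Event 7 (EXEC): [MAIN] PC=3: INC 3 -> ACC=10 [depth=0]
Event 8 (EXEC): [MAIN] PC=4: DEC 5 -> ACC=5 [depth=0]
Event 9 (EXEC): [MAIN] PC=5: INC 4 -> ACC=9 [depth=0]
Event 10 (EXEC): [MAIN] PC=6: HALT [depth=0]
Max depth observed: 1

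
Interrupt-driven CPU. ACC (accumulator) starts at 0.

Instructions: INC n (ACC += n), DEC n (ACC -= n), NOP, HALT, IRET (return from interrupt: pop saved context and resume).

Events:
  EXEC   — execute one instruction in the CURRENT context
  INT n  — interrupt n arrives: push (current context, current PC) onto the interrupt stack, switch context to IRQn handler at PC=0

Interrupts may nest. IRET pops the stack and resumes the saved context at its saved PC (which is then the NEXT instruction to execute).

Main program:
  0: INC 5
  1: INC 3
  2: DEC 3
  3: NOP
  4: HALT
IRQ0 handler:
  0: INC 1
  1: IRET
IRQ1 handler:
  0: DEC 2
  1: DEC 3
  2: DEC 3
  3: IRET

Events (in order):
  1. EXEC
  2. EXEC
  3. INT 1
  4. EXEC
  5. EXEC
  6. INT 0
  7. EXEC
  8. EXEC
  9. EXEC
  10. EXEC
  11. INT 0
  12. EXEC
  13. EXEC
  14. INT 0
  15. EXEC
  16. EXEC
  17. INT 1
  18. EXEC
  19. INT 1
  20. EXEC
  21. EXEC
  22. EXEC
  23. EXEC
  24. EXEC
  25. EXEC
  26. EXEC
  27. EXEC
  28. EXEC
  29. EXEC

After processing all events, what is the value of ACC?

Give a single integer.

Event 1 (EXEC): [MAIN] PC=0: INC 5 -> ACC=5
Event 2 (EXEC): [MAIN] PC=1: INC 3 -> ACC=8
Event 3 (INT 1): INT 1 arrives: push (MAIN, PC=2), enter IRQ1 at PC=0 (depth now 1)
Event 4 (EXEC): [IRQ1] PC=0: DEC 2 -> ACC=6
Event 5 (EXEC): [IRQ1] PC=1: DEC 3 -> ACC=3
Event 6 (INT 0): INT 0 arrives: push (IRQ1, PC=2), enter IRQ0 at PC=0 (depth now 2)
Event 7 (EXEC): [IRQ0] PC=0: INC 1 -> ACC=4
Event 8 (EXEC): [IRQ0] PC=1: IRET -> resume IRQ1 at PC=2 (depth now 1)
Event 9 (EXEC): [IRQ1] PC=2: DEC 3 -> ACC=1
Event 10 (EXEC): [IRQ1] PC=3: IRET -> resume MAIN at PC=2 (depth now 0)
Event 11 (INT 0): INT 0 arrives: push (MAIN, PC=2), enter IRQ0 at PC=0 (depth now 1)
Event 12 (EXEC): [IRQ0] PC=0: INC 1 -> ACC=2
Event 13 (EXEC): [IRQ0] PC=1: IRET -> resume MAIN at PC=2 (depth now 0)
Event 14 (INT 0): INT 0 arrives: push (MAIN, PC=2), enter IRQ0 at PC=0 (depth now 1)
Event 15 (EXEC): [IRQ0] PC=0: INC 1 -> ACC=3
Event 16 (EXEC): [IRQ0] PC=1: IRET -> resume MAIN at PC=2 (depth now 0)
Event 17 (INT 1): INT 1 arrives: push (MAIN, PC=2), enter IRQ1 at PC=0 (depth now 1)
Event 18 (EXEC): [IRQ1] PC=0: DEC 2 -> ACC=1
Event 19 (INT 1): INT 1 arrives: push (IRQ1, PC=1), enter IRQ1 at PC=0 (depth now 2)
Event 20 (EXEC): [IRQ1] PC=0: DEC 2 -> ACC=-1
Event 21 (EXEC): [IRQ1] PC=1: DEC 3 -> ACC=-4
Event 22 (EXEC): [IRQ1] PC=2: DEC 3 -> ACC=-7
Event 23 (EXEC): [IRQ1] PC=3: IRET -> resume IRQ1 at PC=1 (depth now 1)
Event 24 (EXEC): [IRQ1] PC=1: DEC 3 -> ACC=-10
Event 25 (EXEC): [IRQ1] PC=2: DEC 3 -> ACC=-13
Event 26 (EXEC): [IRQ1] PC=3: IRET -> resume MAIN at PC=2 (depth now 0)
Event 27 (EXEC): [MAIN] PC=2: DEC 3 -> ACC=-16
Event 28 (EXEC): [MAIN] PC=3: NOP
Event 29 (EXEC): [MAIN] PC=4: HALT

Answer: -16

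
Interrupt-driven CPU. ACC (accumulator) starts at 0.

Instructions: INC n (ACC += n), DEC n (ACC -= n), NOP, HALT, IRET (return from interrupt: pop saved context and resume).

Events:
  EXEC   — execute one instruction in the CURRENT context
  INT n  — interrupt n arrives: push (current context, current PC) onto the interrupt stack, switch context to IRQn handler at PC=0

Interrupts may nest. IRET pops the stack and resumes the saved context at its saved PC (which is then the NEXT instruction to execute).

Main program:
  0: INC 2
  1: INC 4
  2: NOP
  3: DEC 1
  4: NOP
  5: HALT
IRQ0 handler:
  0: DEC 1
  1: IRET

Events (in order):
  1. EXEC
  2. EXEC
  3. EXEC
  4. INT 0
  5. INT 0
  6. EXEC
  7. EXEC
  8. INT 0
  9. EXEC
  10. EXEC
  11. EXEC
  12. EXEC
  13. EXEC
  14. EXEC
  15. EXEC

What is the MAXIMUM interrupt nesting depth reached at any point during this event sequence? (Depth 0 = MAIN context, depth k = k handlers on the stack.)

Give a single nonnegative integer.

Event 1 (EXEC): [MAIN] PC=0: INC 2 -> ACC=2 [depth=0]
Event 2 (EXEC): [MAIN] PC=1: INC 4 -> ACC=6 [depth=0]
Event 3 (EXEC): [MAIN] PC=2: NOP [depth=0]
Event 4 (INT 0): INT 0 arrives: push (MAIN, PC=3), enter IRQ0 at PC=0 (depth now 1) [depth=1]
Event 5 (INT 0): INT 0 arrives: push (IRQ0, PC=0), enter IRQ0 at PC=0 (depth now 2) [depth=2]
Event 6 (EXEC): [IRQ0] PC=0: DEC 1 -> ACC=5 [depth=2]
Event 7 (EXEC): [IRQ0] PC=1: IRET -> resume IRQ0 at PC=0 (depth now 1) [depth=1]
Event 8 (INT 0): INT 0 arrives: push (IRQ0, PC=0), enter IRQ0 at PC=0 (depth now 2) [depth=2]
Event 9 (EXEC): [IRQ0] PC=0: DEC 1 -> ACC=4 [depth=2]
Event 10 (EXEC): [IRQ0] PC=1: IRET -> resume IRQ0 at PC=0 (depth now 1) [depth=1]
Event 11 (EXEC): [IRQ0] PC=0: DEC 1 -> ACC=3 [depth=1]
Event 12 (EXEC): [IRQ0] PC=1: IRET -> resume MAIN at PC=3 (depth now 0) [depth=0]
Event 13 (EXEC): [MAIN] PC=3: DEC 1 -> ACC=2 [depth=0]
Event 14 (EXEC): [MAIN] PC=4: NOP [depth=0]
Event 15 (EXEC): [MAIN] PC=5: HALT [depth=0]
Max depth observed: 2

Answer: 2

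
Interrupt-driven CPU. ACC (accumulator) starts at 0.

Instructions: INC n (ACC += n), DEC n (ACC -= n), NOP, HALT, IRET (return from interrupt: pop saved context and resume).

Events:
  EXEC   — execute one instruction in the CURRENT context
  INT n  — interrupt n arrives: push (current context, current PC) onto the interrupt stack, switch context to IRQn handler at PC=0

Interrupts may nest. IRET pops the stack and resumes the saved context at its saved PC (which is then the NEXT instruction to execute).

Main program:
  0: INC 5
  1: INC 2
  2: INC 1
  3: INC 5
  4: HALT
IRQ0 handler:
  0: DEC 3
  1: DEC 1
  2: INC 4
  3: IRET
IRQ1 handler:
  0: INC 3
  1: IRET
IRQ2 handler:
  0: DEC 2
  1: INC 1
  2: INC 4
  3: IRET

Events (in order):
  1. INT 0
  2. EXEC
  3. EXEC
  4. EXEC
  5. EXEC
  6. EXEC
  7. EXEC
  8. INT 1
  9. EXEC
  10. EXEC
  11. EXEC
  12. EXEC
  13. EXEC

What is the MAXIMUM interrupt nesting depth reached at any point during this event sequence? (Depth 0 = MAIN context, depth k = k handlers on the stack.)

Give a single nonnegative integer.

Event 1 (INT 0): INT 0 arrives: push (MAIN, PC=0), enter IRQ0 at PC=0 (depth now 1) [depth=1]
Event 2 (EXEC): [IRQ0] PC=0: DEC 3 -> ACC=-3 [depth=1]
Event 3 (EXEC): [IRQ0] PC=1: DEC 1 -> ACC=-4 [depth=1]
Event 4 (EXEC): [IRQ0] PC=2: INC 4 -> ACC=0 [depth=1]
Event 5 (EXEC): [IRQ0] PC=3: IRET -> resume MAIN at PC=0 (depth now 0) [depth=0]
Event 6 (EXEC): [MAIN] PC=0: INC 5 -> ACC=5 [depth=0]
Event 7 (EXEC): [MAIN] PC=1: INC 2 -> ACC=7 [depth=0]
Event 8 (INT 1): INT 1 arrives: push (MAIN, PC=2), enter IRQ1 at PC=0 (depth now 1) [depth=1]
Event 9 (EXEC): [IRQ1] PC=0: INC 3 -> ACC=10 [depth=1]
Event 10 (EXEC): [IRQ1] PC=1: IRET -> resume MAIN at PC=2 (depth now 0) [depth=0]
Event 11 (EXEC): [MAIN] PC=2: INC 1 -> ACC=11 [depth=0]
Event 12 (EXEC): [MAIN] PC=3: INC 5 -> ACC=16 [depth=0]
Event 13 (EXEC): [MAIN] PC=4: HALT [depth=0]
Max depth observed: 1

Answer: 1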